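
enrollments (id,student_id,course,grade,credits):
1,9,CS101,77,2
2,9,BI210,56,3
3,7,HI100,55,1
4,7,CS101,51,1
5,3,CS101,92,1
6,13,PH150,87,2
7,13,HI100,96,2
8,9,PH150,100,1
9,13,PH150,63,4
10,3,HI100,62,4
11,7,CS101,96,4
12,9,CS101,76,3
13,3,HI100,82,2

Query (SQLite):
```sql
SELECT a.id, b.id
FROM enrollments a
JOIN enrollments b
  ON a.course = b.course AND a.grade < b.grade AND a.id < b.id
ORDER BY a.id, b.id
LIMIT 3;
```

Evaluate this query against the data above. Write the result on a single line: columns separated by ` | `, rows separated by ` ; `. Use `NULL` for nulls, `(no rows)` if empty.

1 | 5 ; 1 | 11 ; 3 | 7

Pairs (a,b) with same course, a.grade < b.grade, a.id < b.id.
course groups: BI210:{2} CS101:{1,4,5,11,12} HI100:{3,7,10,13} PH150:{6,8,9}
Ordered by (a.id, b.id); first 3.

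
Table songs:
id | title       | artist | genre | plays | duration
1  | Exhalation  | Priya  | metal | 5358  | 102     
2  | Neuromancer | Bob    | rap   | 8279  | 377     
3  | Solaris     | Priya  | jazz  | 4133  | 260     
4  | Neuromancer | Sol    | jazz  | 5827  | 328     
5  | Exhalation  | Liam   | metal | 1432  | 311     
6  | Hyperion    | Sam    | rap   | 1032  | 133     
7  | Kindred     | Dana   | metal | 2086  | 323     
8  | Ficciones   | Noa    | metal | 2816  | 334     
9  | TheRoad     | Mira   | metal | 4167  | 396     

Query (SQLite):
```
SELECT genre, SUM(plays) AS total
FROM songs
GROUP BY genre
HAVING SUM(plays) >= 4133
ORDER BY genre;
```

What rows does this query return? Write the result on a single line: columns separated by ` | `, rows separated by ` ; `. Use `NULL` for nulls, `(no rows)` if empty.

jazz | 9960 ; metal | 15859 ; rap | 9311

Partition songs by genre; compute SUM(plays) within each group.
HAVING: keep groups where SUM(plays) >= 4133.
  jazz: ids {3, 4} → SUM(plays)=9960
  metal: ids {1, 5, 7, 8, 9} → SUM(plays)=15859
  rap: ids {2, 6} → SUM(plays)=9311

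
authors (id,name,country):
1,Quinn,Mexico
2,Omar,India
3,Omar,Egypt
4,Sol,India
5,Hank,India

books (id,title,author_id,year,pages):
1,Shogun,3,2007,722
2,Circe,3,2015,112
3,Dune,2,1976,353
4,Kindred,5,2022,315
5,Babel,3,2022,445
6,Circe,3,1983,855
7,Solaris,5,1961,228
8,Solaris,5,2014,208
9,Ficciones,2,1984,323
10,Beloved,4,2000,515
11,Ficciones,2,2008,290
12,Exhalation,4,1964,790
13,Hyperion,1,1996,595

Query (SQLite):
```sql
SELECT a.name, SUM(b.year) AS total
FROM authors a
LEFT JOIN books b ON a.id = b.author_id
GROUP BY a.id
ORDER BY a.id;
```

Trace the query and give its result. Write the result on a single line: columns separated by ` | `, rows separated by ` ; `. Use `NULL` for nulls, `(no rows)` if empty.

LEFT JOIN keeps every authors row; unmatched ones get NULL for books columns.
Group by authors.id and compute SUM(b.year). SUM over an all-NULL group is NULL.
  1: ids {13} → SUM(b.year)=1996
  2: ids {3, 9, 11} → SUM(b.year)=5968
  3: ids {1, 2, 5, 6} → SUM(b.year)=8027
  4: ids {10, 12} → SUM(b.year)=3964
  5: ids {4, 7, 8} → SUM(b.year)=5997

Quinn | 1996 ; Omar | 5968 ; Omar | 8027 ; Sol | 3964 ; Hank | 5997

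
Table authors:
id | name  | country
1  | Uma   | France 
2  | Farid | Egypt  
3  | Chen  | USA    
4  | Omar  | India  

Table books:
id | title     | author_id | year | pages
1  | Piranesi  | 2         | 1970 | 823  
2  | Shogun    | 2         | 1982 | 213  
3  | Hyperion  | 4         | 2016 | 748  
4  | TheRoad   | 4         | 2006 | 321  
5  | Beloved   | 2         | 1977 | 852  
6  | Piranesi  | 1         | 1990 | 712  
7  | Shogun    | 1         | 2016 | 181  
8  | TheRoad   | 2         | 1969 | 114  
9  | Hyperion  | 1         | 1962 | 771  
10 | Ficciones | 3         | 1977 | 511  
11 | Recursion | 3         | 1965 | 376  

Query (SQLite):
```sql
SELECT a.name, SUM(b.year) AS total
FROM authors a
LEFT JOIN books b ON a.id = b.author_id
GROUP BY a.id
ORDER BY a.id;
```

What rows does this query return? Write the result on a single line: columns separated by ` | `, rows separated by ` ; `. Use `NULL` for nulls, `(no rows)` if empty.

LEFT JOIN keeps every authors row; unmatched ones get NULL for books columns.
Group by authors.id and compute SUM(b.year). SUM over an all-NULL group is NULL.
  1: ids {6, 7, 9} → SUM(b.year)=5968
  2: ids {1, 2, 5, 8} → SUM(b.year)=7898
  3: ids {10, 11} → SUM(b.year)=3942
  4: ids {3, 4} → SUM(b.year)=4022

Uma | 5968 ; Farid | 7898 ; Chen | 3942 ; Omar | 4022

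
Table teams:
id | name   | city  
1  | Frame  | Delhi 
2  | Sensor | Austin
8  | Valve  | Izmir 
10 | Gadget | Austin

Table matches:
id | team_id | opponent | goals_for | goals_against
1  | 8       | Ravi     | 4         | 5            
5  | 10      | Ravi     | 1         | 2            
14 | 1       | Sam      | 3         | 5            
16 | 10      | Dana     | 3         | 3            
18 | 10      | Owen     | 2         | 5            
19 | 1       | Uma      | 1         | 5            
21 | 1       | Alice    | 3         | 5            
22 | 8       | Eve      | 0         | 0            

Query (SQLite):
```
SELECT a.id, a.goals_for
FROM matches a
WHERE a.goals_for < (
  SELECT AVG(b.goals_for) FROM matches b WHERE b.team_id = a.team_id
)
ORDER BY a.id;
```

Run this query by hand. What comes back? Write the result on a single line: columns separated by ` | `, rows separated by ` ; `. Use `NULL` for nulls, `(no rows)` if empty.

For each matches row a, compute AVG(goals_for) over rows sharing a.team_id.
Keep row a if a.goals_for < that per-group AVG.
  team_id=1: AVG(goals_for) = 2.333333
  team_id=8: AVG(goals_for) = 2.0
  team_id=10: AVG(goals_for) = 2.0

5 | 1 ; 19 | 1 ; 22 | 0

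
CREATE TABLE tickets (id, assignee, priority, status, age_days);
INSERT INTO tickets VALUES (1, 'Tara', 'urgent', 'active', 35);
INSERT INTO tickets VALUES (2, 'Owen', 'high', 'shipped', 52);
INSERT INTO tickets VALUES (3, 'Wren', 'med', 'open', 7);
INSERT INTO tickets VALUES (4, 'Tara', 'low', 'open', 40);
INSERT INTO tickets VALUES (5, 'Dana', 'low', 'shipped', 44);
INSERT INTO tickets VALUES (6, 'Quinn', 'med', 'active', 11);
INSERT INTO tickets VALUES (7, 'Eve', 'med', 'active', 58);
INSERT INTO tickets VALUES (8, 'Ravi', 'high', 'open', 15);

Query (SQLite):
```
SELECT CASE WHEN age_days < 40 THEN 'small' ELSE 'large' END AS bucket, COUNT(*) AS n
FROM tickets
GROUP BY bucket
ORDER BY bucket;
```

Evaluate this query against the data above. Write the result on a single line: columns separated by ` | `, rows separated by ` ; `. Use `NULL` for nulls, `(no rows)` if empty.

large | 4 ; small | 4

Bucket rows by age_days < 40 → 'small' else 'large'; count each bucket.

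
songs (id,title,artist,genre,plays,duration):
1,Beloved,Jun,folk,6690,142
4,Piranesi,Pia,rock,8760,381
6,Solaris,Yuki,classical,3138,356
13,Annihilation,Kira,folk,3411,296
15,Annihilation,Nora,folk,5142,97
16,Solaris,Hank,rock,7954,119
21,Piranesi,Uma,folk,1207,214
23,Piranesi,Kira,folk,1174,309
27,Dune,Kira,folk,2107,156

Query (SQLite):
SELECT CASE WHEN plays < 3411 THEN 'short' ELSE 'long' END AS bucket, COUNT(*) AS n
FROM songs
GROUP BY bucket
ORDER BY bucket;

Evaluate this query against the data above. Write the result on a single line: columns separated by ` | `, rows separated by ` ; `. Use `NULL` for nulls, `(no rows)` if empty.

Bucket rows by plays < 3411 → 'short' else 'long'; count each bucket.

long | 5 ; short | 4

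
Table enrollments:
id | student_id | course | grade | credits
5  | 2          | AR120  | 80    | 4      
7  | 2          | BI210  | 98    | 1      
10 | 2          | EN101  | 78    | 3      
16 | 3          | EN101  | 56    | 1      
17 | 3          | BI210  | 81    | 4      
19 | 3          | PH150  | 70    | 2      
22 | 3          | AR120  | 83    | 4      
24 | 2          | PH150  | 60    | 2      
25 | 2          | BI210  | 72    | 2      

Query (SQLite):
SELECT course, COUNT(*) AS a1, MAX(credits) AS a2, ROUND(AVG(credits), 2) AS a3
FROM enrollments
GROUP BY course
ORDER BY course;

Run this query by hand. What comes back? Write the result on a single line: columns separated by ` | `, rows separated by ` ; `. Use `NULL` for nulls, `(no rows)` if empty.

AR120 | 2 | 4 | 4 ; BI210 | 3 | 4 | 2.33 ; EN101 | 2 | 3 | 2 ; PH150 | 2 | 2 | 2

Group enrollments by course.
Per group compute: COUNT(*), MAX(credits), ROUND(AVG(credits), 2).
  AR120: ids {5, 22} → COUNT(*)=2, MAX(credits)=4, ROUND(AVG(credits), 2)=4
  BI210: ids {7, 17, 25} → COUNT(*)=3, MAX(credits)=4, ROUND(AVG(credits), 2)=2.33
  EN101: ids {10, 16} → COUNT(*)=2, MAX(credits)=3, ROUND(AVG(credits), 2)=2
  PH150: ids {19, 24} → COUNT(*)=2, MAX(credits)=2, ROUND(AVG(credits), 2)=2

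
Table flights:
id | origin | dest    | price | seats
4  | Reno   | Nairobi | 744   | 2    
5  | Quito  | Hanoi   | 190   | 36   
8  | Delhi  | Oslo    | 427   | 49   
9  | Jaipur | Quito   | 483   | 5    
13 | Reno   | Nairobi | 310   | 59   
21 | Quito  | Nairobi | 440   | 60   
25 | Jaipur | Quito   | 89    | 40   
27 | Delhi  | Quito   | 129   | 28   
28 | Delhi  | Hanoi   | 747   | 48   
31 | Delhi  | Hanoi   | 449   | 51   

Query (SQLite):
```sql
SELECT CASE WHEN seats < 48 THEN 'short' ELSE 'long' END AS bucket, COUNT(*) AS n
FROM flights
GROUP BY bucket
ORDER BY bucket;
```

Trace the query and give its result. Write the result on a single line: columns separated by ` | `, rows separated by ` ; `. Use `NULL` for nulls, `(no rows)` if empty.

Bucket rows by seats < 48 → 'short' else 'long'; count each bucket.

long | 5 ; short | 5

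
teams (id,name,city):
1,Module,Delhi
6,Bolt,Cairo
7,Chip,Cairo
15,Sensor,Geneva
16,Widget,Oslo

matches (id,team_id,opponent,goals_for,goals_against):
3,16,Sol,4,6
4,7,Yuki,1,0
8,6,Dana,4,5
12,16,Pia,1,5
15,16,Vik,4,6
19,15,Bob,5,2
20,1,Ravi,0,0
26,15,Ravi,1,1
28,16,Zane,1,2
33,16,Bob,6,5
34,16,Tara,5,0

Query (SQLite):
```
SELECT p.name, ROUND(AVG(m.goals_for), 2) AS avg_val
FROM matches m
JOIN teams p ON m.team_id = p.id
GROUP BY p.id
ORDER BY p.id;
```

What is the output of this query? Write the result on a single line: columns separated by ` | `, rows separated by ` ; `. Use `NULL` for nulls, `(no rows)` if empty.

Module | 0 ; Bolt | 4 ; Chip | 1 ; Sensor | 3 ; Widget | 3.5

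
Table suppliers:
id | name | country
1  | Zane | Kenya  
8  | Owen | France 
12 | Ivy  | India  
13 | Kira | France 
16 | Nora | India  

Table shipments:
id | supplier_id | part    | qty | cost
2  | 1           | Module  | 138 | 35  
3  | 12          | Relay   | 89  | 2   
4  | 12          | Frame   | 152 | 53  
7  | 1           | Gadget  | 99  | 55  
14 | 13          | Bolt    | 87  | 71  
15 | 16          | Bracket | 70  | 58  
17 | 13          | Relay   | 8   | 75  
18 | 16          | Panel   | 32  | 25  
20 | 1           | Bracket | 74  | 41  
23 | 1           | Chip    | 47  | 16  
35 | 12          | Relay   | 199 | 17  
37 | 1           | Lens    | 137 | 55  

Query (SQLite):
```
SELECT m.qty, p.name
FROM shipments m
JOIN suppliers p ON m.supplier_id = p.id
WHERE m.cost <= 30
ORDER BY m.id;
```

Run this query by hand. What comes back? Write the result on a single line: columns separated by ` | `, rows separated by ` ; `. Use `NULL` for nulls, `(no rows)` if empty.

89 | Ivy ; 32 | Nora ; 47 | Zane ; 199 | Ivy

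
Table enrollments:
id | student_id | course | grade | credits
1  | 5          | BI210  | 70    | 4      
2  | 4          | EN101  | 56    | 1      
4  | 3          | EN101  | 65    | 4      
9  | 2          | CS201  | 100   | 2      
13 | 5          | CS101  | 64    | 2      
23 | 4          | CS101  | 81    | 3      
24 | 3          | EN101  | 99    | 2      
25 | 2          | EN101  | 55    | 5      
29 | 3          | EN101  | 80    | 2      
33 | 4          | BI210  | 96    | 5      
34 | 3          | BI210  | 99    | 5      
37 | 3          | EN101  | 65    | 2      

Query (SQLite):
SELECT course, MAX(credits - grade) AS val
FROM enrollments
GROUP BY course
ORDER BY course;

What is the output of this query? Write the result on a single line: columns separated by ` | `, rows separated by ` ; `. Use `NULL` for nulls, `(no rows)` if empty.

BI210 | -66 ; CS101 | -62 ; CS201 | -98 ; EN101 | -50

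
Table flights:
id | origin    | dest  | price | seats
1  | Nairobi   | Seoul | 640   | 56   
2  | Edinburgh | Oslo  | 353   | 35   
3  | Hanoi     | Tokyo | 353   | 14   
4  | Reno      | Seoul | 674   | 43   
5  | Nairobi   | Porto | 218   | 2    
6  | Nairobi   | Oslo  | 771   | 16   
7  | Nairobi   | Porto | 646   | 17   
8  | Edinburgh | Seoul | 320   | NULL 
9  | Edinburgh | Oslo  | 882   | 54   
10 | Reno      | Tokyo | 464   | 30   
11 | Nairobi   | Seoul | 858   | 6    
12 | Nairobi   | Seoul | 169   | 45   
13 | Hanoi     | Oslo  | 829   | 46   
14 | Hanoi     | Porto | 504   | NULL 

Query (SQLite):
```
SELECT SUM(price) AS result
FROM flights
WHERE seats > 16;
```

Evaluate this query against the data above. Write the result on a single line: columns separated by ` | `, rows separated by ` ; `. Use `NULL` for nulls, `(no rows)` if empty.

Rows where seats > 16 → price values: [640, 353, 674, 646, 882, 464, 169, 829].
SUM of non-NULL values = 4657.

4657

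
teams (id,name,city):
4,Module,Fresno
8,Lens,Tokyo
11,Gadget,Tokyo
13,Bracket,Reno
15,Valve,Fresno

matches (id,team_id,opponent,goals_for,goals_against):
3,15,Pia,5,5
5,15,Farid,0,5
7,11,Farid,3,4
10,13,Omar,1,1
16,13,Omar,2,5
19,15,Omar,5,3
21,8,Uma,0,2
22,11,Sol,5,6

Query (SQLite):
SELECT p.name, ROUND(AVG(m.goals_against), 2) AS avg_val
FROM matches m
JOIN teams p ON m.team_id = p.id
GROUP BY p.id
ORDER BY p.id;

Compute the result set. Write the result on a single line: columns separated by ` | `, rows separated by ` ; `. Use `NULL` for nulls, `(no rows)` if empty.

Join each matches row to its teams via team_id.
Group joined rows by teams.id; compute ROUND(AVG(m.goals_against), 2) per group.
  8: ids {21} → ROUND(AVG(m.goals_against), 2)=2
  11: ids {7, 22} → ROUND(AVG(m.goals_against), 2)=5
  13: ids {10, 16} → ROUND(AVG(m.goals_against), 2)=3
  15: ids {3, 5, 19} → ROUND(AVG(m.goals_against), 2)=4.33

Lens | 2 ; Gadget | 5 ; Bracket | 3 ; Valve | 4.33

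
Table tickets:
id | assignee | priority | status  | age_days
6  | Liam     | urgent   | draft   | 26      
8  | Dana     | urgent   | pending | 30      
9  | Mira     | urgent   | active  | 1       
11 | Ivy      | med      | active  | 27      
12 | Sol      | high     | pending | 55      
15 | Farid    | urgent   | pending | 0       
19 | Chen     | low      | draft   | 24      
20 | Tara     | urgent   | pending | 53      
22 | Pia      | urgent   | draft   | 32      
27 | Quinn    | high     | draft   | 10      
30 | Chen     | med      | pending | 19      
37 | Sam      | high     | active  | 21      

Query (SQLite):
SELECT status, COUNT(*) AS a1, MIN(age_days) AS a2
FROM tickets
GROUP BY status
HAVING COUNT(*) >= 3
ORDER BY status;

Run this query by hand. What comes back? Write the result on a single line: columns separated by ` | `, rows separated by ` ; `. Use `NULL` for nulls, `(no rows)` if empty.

active | 3 | 1 ; draft | 4 | 10 ; pending | 5 | 0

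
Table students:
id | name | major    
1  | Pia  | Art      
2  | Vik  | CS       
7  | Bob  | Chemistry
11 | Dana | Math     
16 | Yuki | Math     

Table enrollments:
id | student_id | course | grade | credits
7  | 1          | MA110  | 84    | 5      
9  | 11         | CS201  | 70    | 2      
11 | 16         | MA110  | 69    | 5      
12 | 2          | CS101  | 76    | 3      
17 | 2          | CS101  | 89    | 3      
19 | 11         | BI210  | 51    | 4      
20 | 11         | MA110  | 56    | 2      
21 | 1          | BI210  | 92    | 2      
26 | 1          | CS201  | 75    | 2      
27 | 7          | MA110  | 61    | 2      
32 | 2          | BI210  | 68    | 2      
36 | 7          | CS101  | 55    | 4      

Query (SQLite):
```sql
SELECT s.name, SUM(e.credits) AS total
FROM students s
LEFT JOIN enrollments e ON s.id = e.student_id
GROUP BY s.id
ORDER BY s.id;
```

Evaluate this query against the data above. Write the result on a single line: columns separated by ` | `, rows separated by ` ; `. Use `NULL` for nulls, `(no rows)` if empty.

Pia | 9 ; Vik | 8 ; Bob | 6 ; Dana | 8 ; Yuki | 5

LEFT JOIN keeps every students row; unmatched ones get NULL for enrollments columns.
Group by students.id and compute SUM(e.credits). SUM over an all-NULL group is NULL.
  1: ids {7, 21, 26} → SUM(e.credits)=9
  2: ids {12, 17, 32} → SUM(e.credits)=8
  7: ids {27, 36} → SUM(e.credits)=6
  11: ids {9, 19, 20} → SUM(e.credits)=8
  16: ids {11} → SUM(e.credits)=5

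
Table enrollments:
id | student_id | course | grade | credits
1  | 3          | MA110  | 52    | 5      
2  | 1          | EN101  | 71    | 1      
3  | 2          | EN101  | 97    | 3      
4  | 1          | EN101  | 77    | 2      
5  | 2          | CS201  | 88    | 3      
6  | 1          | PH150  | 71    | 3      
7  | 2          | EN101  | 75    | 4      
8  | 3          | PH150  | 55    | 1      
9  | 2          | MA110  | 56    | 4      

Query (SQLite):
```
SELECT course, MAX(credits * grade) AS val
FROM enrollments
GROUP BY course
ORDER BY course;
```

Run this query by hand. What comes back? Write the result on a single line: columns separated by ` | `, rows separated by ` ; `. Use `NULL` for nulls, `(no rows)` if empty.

CS201 | 264 ; EN101 | 300 ; MA110 | 260 ; PH150 | 213

For each row compute credits * grade.
Group by course; take MAX of the expression per group.
  CS201: ids {5} → MAX(credits * grade)=264
  EN101: ids {2, 3, 4, 7} → MAX(credits * grade)=300
  MA110: ids {1, 9} → MAX(credits * grade)=260
  PH150: ids {6, 8} → MAX(credits * grade)=213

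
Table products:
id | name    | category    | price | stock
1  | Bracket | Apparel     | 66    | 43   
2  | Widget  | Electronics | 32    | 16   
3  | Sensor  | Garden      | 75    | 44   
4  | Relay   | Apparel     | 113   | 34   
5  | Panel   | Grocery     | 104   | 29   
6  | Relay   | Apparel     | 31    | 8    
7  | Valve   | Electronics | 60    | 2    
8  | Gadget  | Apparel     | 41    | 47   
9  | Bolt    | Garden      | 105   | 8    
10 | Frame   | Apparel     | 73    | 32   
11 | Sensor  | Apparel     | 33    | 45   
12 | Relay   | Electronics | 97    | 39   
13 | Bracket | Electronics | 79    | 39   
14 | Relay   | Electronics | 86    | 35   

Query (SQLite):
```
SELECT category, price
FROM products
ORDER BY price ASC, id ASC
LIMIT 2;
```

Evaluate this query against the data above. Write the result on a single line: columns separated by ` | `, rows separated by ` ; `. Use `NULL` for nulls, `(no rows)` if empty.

Apparel | 31 ; Electronics | 32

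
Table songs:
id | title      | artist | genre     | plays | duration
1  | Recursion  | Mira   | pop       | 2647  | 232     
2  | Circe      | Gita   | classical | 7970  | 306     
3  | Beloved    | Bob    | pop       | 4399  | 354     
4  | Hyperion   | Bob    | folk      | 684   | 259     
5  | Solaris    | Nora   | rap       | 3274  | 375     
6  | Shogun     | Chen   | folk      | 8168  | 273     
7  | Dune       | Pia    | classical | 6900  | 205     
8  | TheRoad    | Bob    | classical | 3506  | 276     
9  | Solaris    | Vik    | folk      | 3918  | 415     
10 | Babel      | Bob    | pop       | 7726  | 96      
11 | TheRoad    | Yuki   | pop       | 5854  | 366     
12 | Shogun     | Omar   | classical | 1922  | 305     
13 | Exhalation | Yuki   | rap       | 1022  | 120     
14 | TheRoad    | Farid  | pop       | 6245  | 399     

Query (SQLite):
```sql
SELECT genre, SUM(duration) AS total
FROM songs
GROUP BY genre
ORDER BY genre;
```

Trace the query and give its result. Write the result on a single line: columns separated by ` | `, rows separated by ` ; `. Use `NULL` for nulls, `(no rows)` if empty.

Partition songs by genre; compute SUM(duration) within each group.
  classical: ids {2, 7, 8, 12} → SUM(duration)=1092
  folk: ids {4, 6, 9} → SUM(duration)=947
  pop: ids {1, 3, 10, 11, 14} → SUM(duration)=1447
  rap: ids {5, 13} → SUM(duration)=495

classical | 1092 ; folk | 947 ; pop | 1447 ; rap | 495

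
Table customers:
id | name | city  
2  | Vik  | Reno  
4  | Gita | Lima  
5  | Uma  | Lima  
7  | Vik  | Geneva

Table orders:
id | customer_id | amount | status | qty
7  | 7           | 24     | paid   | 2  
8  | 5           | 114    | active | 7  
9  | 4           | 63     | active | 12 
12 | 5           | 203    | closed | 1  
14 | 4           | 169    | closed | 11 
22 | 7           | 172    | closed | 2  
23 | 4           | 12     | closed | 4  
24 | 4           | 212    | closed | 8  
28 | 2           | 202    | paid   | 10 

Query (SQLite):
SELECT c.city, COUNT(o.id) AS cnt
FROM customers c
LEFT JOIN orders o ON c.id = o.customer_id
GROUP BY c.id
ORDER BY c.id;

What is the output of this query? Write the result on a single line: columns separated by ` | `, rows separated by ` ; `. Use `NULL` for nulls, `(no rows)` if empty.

LEFT JOIN keeps every customers row; unmatched ones get NULL for orders columns.
Group by customers.id and compute COUNT(o.id). COUNT(col) of an all-NULL group is 0.
  2: ids {28} → COUNT(o.id)=1
  4: ids {9, 14, 23, 24} → COUNT(o.id)=4
  5: ids {8, 12} → COUNT(o.id)=2
  7: ids {7, 22} → COUNT(o.id)=2

Reno | 1 ; Lima | 4 ; Lima | 2 ; Geneva | 2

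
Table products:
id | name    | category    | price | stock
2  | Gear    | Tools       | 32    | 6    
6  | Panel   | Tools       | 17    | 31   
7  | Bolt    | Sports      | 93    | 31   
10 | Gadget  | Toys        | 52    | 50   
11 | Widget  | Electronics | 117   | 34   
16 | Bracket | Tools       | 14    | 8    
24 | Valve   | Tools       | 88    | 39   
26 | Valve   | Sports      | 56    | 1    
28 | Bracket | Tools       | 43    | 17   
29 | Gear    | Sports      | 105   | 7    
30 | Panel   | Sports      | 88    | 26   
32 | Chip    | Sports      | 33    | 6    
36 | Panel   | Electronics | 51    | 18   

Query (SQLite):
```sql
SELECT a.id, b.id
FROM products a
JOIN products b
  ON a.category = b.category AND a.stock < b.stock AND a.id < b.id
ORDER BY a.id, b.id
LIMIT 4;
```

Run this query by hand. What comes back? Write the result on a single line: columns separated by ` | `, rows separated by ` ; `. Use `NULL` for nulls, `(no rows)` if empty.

2 | 6 ; 2 | 16 ; 2 | 24 ; 2 | 28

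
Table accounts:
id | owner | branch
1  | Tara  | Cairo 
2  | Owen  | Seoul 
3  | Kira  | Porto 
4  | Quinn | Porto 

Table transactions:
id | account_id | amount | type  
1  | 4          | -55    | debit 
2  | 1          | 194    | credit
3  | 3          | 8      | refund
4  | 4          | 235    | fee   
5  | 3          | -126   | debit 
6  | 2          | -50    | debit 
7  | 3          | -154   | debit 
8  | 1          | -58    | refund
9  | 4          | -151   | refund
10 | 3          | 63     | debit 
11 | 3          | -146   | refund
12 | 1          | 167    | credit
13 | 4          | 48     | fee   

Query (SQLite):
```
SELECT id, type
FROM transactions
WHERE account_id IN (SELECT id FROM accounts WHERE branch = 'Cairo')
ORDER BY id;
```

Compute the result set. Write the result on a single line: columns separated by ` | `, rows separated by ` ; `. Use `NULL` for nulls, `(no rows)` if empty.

Inner query: accounts.id where branch = 'Cairo'.
Outer: keep transactions rows whose account_id is in that set.
Inner query → {1}

2 | credit ; 8 | refund ; 12 | credit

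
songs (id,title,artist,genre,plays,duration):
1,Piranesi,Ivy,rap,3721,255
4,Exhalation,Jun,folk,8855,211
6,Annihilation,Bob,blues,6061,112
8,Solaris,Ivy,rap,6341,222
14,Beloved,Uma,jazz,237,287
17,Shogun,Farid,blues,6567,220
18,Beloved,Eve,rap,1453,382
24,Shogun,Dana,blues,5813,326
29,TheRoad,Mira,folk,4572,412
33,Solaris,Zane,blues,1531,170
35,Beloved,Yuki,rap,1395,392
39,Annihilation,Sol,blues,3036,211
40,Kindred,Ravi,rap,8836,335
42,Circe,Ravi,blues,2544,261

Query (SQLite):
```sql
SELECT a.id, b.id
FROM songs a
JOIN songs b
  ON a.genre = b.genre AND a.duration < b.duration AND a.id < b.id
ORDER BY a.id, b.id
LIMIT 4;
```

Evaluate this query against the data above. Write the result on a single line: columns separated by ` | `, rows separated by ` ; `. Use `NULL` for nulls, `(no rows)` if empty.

1 | 18 ; 1 | 35 ; 1 | 40 ; 4 | 29

Pairs (a,b) with same genre, a.duration < b.duration, a.id < b.id.
genre groups: blues:{6,17,24,33,39,42} folk:{4,29} jazz:{14} rap:{1,8,18,35,40}
Ordered by (a.id, b.id); first 4.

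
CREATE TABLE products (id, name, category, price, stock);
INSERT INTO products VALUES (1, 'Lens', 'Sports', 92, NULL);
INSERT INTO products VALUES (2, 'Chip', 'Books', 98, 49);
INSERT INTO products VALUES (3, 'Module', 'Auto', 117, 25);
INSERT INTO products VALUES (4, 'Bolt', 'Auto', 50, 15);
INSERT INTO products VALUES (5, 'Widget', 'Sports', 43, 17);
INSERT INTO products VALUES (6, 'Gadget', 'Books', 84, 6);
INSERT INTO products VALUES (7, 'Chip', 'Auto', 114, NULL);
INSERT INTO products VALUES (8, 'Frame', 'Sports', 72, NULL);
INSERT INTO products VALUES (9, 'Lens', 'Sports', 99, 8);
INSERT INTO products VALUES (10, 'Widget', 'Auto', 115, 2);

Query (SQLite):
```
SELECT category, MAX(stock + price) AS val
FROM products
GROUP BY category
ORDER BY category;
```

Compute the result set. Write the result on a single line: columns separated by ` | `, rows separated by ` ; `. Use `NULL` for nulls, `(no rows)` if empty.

Auto | 142 ; Books | 147 ; Sports | 107

For each row compute stock + price.
Group by category; take MAX of the expression per group.
  Auto: ids {3, 4, 7, 10} → MAX(stock + price)=142
  Books: ids {2, 6} → MAX(stock + price)=147
  Sports: ids {1, 5, 8, 9} → MAX(stock + price)=107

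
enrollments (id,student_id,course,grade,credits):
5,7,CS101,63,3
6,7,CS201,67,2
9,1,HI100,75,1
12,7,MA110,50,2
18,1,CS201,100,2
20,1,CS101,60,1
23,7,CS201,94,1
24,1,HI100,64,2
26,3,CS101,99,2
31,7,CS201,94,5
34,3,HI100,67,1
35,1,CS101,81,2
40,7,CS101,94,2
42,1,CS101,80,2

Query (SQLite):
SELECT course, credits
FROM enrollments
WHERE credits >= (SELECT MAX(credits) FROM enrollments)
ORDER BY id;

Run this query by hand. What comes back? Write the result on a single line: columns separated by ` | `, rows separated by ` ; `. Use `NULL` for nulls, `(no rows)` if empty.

Scalar subquery: MAX(credits) over all enrollments rows = 5.
Keep rows where credits >= that value.

CS201 | 5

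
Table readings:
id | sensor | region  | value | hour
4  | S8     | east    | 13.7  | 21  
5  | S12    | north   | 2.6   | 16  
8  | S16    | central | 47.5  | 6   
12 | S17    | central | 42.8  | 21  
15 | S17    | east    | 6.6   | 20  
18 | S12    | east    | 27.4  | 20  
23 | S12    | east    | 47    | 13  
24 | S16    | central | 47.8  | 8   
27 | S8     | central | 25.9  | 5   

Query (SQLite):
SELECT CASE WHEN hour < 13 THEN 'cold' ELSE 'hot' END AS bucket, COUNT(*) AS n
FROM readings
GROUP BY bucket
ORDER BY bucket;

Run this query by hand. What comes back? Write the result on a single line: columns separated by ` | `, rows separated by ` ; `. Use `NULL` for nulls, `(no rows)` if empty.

Bucket rows by hour < 13 → 'cold' else 'hot'; count each bucket.

cold | 3 ; hot | 6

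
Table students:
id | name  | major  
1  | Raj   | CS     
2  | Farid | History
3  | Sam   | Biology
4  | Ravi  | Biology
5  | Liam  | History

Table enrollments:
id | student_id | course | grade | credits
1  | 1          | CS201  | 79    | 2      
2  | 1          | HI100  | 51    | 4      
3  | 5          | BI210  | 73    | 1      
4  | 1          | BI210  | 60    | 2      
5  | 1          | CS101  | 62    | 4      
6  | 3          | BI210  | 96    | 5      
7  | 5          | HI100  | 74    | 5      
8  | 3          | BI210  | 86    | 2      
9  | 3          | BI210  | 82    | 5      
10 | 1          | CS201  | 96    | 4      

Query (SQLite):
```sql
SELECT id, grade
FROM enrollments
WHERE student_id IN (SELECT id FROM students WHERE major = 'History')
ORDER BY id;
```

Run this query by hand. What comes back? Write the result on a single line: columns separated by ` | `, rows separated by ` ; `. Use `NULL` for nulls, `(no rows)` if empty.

3 | 73 ; 7 | 74

Inner query: students.id where major = 'History'.
Outer: keep enrollments rows whose student_id is in that set.
Inner query → {2, 5}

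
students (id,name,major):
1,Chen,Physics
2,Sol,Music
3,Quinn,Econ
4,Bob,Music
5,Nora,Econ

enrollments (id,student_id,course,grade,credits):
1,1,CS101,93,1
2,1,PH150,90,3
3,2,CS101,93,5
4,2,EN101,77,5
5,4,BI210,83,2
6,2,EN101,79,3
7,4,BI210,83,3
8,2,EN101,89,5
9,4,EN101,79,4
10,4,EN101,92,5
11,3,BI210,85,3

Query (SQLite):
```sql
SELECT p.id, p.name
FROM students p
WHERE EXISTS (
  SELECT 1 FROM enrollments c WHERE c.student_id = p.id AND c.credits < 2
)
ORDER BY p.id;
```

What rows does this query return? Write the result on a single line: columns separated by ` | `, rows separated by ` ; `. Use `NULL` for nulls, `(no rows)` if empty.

1 | Chen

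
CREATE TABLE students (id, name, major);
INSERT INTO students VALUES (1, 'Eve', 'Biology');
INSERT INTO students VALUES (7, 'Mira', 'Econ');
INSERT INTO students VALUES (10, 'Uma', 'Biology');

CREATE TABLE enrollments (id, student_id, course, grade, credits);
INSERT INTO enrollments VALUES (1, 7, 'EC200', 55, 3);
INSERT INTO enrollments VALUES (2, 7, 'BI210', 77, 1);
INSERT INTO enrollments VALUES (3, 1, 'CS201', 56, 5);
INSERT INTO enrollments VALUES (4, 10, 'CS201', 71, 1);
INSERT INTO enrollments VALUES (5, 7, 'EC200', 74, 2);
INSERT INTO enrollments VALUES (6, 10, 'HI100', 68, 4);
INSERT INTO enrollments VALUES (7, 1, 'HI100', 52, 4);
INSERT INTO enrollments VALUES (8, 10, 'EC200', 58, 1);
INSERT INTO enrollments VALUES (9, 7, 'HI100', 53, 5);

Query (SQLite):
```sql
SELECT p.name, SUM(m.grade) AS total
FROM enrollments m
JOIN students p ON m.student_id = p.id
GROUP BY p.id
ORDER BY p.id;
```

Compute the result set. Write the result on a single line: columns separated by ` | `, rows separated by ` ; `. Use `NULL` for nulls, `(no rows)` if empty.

Eve | 108 ; Mira | 259 ; Uma | 197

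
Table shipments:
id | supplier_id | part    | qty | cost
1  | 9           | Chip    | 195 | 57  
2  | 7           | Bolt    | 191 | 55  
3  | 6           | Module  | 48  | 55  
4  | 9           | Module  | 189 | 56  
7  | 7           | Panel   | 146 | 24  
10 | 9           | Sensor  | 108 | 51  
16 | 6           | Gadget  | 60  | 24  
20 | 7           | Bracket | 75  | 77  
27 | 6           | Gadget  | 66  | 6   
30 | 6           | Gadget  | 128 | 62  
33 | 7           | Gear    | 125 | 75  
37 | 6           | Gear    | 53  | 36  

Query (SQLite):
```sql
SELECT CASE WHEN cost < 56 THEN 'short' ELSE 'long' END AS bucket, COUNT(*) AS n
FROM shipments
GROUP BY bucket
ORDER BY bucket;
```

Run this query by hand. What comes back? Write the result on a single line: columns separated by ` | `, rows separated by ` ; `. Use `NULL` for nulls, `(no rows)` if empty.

long | 5 ; short | 7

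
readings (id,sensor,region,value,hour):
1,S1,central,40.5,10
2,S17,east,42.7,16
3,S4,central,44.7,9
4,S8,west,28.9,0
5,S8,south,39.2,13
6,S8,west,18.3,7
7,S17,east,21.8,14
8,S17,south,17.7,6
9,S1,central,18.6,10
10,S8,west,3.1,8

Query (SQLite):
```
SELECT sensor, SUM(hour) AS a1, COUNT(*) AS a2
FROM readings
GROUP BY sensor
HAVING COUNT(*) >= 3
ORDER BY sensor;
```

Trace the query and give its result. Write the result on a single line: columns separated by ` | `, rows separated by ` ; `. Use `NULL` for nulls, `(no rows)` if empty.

S17 | 36 | 3 ; S8 | 28 | 4

Group readings by sensor.
Per group compute: SUM(hour), COUNT(*).
HAVING: drop groups with fewer than 3 rows.
  S1: ids {1, 9} → SUM(hour)=20, COUNT(*)=2
  S17: ids {2, 7, 8} → SUM(hour)=36, COUNT(*)=3
  S4: ids {3} → SUM(hour)=9, COUNT(*)=1
  S8: ids {4, 5, 6, 10} → SUM(hour)=28, COUNT(*)=4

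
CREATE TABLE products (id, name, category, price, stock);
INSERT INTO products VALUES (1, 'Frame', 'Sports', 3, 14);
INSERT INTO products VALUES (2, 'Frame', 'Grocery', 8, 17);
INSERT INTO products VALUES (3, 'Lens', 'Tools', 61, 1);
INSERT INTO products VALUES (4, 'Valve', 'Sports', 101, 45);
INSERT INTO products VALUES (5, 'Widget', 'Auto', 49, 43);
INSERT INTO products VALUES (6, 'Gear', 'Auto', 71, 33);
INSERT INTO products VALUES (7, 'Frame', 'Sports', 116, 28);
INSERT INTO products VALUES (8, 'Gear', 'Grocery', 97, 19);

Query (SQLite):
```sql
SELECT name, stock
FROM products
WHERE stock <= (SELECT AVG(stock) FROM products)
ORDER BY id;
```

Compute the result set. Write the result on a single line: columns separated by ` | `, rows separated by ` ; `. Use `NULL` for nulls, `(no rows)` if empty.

Scalar subquery: AVG(stock) over all products rows = 25.0.
Keep rows where stock <= that value.

Frame | 14 ; Frame | 17 ; Lens | 1 ; Gear | 19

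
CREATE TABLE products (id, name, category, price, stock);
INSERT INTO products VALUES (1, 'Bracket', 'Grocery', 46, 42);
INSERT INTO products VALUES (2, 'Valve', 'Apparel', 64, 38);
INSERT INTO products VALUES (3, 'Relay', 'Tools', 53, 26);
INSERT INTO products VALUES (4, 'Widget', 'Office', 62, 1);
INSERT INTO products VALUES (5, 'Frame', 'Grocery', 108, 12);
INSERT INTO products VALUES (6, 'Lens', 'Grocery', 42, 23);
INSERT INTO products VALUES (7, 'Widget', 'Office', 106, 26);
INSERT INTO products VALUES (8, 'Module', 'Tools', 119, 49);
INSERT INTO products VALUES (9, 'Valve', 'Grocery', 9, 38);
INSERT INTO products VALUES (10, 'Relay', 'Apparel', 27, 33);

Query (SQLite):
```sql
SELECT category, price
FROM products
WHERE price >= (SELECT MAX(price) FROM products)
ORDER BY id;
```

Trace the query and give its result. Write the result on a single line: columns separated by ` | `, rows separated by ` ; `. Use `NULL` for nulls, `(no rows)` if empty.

Tools | 119

Scalar subquery: MAX(price) over all products rows = 119.
Keep rows where price >= that value.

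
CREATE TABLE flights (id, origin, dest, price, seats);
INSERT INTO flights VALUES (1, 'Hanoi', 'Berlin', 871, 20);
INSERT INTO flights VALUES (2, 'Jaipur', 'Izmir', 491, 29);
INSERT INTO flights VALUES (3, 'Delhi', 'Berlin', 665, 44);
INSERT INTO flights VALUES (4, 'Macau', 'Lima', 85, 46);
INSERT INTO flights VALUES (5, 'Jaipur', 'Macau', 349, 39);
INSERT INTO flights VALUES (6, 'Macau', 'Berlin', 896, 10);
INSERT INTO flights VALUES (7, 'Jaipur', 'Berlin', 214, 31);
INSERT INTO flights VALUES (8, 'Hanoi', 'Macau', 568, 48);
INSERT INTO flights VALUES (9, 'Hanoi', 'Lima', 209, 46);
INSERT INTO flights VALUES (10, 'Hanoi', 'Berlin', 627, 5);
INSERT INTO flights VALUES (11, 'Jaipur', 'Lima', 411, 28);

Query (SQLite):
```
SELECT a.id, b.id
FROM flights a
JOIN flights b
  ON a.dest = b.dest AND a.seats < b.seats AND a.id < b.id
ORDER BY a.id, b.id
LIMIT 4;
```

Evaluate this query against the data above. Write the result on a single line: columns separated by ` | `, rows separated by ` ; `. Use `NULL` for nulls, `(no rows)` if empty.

1 | 3 ; 1 | 7 ; 5 | 8 ; 6 | 7

Pairs (a,b) with same dest, a.seats < b.seats, a.id < b.id.
dest groups: Berlin:{1,3,6,7,10} Izmir:{2} Lima:{4,9,11} Macau:{5,8}
Ordered by (a.id, b.id); first 4.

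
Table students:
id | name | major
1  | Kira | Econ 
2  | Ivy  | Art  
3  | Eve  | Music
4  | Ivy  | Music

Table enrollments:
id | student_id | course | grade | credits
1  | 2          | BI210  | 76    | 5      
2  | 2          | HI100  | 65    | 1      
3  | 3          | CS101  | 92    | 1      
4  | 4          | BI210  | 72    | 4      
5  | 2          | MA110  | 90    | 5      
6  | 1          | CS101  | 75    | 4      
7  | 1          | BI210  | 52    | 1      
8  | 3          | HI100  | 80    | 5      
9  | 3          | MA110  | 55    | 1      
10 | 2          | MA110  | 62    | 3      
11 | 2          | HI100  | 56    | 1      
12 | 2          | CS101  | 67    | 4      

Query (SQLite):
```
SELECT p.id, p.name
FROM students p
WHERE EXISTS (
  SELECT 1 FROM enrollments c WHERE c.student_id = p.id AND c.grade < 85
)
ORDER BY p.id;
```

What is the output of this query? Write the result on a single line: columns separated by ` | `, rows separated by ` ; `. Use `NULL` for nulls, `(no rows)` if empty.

1 | Kira ; 2 | Ivy ; 3 | Eve ; 4 | Ivy

For each students row, check whether any enrollments with matching student_id has grade < 85.
Keep rows where that is true.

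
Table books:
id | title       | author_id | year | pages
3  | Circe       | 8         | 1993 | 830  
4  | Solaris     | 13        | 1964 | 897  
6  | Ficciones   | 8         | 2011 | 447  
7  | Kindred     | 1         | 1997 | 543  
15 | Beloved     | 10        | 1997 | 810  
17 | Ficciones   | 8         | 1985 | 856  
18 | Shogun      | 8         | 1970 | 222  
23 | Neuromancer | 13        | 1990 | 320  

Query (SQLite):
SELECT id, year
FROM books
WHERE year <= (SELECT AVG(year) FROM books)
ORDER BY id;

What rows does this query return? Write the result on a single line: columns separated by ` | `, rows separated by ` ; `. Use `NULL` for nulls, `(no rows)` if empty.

4 | 1964 ; 17 | 1985 ; 18 | 1970

Scalar subquery: AVG(year) over all books rows = 1988.375.
Keep rows where year <= that value.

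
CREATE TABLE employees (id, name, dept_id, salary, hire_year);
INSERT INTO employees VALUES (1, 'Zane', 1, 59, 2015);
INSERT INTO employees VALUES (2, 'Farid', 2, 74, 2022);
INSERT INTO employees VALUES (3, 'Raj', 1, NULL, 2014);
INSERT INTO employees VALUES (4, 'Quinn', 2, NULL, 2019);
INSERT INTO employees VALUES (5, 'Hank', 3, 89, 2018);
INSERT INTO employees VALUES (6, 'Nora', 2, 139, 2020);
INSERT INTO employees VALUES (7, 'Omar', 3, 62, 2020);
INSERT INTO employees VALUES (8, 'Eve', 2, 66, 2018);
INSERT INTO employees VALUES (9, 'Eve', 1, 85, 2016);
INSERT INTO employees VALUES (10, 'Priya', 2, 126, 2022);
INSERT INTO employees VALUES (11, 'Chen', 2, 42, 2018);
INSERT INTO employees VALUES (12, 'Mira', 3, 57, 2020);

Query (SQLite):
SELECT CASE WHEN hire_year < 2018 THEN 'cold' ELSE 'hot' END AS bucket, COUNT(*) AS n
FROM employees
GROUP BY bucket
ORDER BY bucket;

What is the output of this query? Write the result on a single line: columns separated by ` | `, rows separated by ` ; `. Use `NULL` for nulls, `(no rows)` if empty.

cold | 3 ; hot | 9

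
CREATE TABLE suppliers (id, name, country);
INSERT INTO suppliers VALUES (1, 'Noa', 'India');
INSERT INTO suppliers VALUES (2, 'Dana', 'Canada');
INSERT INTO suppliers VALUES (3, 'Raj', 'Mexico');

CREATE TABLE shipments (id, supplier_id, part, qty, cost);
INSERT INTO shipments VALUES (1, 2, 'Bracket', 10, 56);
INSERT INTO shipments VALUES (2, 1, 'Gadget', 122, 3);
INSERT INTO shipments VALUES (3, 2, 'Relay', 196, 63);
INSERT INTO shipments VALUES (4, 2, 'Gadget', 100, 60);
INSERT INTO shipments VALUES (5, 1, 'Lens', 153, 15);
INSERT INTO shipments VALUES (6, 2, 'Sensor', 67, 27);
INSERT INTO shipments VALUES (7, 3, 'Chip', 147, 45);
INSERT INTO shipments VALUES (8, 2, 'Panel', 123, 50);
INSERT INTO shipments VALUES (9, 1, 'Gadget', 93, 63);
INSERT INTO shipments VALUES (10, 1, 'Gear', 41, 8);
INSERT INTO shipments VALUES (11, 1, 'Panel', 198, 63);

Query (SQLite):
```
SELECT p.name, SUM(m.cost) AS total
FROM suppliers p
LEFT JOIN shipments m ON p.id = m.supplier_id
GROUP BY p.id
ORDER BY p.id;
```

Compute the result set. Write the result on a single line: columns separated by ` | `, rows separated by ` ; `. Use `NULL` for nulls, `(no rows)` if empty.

Noa | 152 ; Dana | 256 ; Raj | 45

LEFT JOIN keeps every suppliers row; unmatched ones get NULL for shipments columns.
Group by suppliers.id and compute SUM(m.cost). SUM over an all-NULL group is NULL.
  1: ids {2, 5, 9, 10, 11} → SUM(m.cost)=152
  2: ids {1, 3, 4, 6, 8} → SUM(m.cost)=256
  3: ids {7} → SUM(m.cost)=45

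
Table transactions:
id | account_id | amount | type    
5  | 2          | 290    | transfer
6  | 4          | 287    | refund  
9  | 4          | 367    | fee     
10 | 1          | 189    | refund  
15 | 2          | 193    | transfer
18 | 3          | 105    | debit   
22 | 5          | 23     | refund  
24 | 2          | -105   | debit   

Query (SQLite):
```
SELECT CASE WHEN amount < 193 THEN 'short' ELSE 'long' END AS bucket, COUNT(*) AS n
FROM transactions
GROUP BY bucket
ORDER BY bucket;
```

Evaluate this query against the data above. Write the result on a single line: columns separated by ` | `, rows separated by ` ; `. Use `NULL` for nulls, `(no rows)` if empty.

long | 4 ; short | 4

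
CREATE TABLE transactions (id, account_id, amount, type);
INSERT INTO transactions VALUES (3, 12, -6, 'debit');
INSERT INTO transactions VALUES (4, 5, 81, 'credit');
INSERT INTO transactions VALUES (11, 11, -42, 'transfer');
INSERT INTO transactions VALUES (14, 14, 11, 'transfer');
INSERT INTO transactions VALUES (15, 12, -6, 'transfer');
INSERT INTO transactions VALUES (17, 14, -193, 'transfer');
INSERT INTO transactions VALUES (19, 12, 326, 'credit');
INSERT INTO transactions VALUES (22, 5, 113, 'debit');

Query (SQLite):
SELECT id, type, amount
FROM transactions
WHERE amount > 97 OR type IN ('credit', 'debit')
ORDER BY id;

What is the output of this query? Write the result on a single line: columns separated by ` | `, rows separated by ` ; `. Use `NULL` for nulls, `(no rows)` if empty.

amount > 97: ids {19, 22}
type IN ('credit', 'debit'): ids {3, 4, 19, 22}
Combine with OR.

3 | debit | -6 ; 4 | credit | 81 ; 19 | credit | 326 ; 22 | debit | 113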